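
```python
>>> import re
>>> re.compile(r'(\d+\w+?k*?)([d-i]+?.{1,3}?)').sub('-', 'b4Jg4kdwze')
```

'b-kdwze'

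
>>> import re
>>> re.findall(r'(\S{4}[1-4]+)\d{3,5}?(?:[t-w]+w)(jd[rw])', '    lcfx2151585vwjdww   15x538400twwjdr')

Pattern: exactly 4 of a non-whitespace character, then one or more of a character in [1-4] (captured); then 3 to 5 of a digit (lazy); then one or more of a character in [t-w], then the literal 'w' (non-capturing group); then the literal 'jd', then one of [rw] (captured).
Walking the string: at [4:20] match 'lcfx2151585vwjdw', groups = ('lcfx21', 'jdw'); at [24:39] match '15x538400twwjdr', groups = ('15x53', 'jdr').
2 groups means each result is a tuple of 2 captured strings — 2 here.

[('lcfx21', 'jdw'), ('15x53', 'jdr')]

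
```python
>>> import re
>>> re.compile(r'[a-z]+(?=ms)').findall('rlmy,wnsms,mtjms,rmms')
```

['wns', 'mtj', 'rm']

Because the assertion is zero-width, the text it checks is not consumed and won't appear in the result.
Walking the string: at [5:8] → 'wns'; at [11:14] → 'mtj'; at [17:19] → 'rm'.
Since nothing is captured, `findall` lists the 3 matched substrings directly.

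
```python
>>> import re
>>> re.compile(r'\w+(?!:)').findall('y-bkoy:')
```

Because the assertion is negative and zero-width, positions next to the forbidden text are skipped.
With no groups in the pattern, `findall` gives back each whole match — 2 here.

['y', 'bko']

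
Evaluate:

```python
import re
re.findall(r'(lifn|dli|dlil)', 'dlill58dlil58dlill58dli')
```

Alternation tries branches left to right and keeps the first one that lets the overall match succeed at that position.
Because there's exactly one group, `findall` drops the full match and keeps group 1 from each hit.

['dli', 'dli', 'dli', 'dli']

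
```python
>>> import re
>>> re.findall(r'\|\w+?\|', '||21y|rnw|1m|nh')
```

['|21y|', '|1m|']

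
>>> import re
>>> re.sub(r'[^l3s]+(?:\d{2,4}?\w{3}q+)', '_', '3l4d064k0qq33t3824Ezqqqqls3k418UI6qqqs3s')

'3l_33_ls3_s3s'

Each match is replaced by '_'.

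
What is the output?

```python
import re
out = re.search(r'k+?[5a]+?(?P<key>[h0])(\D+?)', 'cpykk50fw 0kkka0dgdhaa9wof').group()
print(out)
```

kk50f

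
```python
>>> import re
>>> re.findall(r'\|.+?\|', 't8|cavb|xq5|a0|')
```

['|cavb|', '|a0|']

Lazy quantifiers expand one character at a time until the remainder of the pattern can match.
Walking the string: at [2:8] → '|cavb|'; at [11:15] → '|a0|'.
With no groups in the pattern, `findall` gives back each whole match — 2 here.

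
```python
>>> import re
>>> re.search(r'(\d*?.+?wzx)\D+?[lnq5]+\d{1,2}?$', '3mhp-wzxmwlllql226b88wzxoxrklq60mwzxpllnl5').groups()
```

The match spans [0:42] → '3mhp-wzxmwlllql226b88wzxoxrklq60mwzxpllnl5'.
Captured: group 1 = '3mhp-wzxmwlllql226b88wzxoxrklq60mwzx'.

('3mhp-wzxmwlllql226b88wzxoxrklq60mwzx',)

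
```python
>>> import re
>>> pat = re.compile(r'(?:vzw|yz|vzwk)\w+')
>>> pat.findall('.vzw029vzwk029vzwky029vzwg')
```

Walking the string: at [1:26] → 'vzw029vzwk029vzwky029vzwg'.
Since nothing is captured, `findall` lists the 1 matched substring directly.

['vzw029vzwk029vzwky029vzwg']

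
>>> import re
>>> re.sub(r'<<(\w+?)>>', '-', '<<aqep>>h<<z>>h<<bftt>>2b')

'-h-h-2b'

`sub` substitutes '-' at each match site.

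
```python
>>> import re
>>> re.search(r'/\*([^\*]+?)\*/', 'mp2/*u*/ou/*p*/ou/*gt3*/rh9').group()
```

'/*u*/'

`search` walks the string left to right and returns the first match it finds.
The match spans [3:8] → '/*u*/'.
Captured: group 1 = 'u'.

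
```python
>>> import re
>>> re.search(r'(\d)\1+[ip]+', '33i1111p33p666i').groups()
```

('3',)

The backreference `\1` re-matches whatever the first group consumed, character for character.
`search` walks the string left to right and returns the first match it finds.
The match spans [0:3] → '33i'.
Captured: group 1 = '3'.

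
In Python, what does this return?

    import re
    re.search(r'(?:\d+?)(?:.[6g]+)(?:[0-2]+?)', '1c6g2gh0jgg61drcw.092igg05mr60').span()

Pattern: one or more of a digit (lazy) (non-capturing group); then any character, then one or more of one of [6g] (non-capturing group); then one or more of a character in [0-2] (lazy) (non-capturing group).
Unlike `match`, `search` isn't anchored — it looks for the pattern anywhere in the string.
The match spans [0:5] → '1c6g2'.

(0, 5)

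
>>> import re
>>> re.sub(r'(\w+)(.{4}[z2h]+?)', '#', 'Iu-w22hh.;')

This matches one or more of a word character (captured); then exactly 4 of any character, then one or more of one of [z2h] (lazy) (captured).
Matches: at [0:7] → 'Iu-w22h'.
Each match is replaced by '#'.

'#h.;'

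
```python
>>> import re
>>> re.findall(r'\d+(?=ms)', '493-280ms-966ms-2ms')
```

['280', '966', '2']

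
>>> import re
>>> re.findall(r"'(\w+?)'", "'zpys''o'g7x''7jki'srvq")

['zpys', 'o', '7jki']

With a single group, `findall` returns only what that group captured — 3 items.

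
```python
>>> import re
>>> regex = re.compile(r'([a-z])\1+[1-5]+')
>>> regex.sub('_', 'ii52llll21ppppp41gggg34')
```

'____'

A backreference is literal: `\1` must see the identical characters the first group matched.
`sub` substitutes '_' at each match site.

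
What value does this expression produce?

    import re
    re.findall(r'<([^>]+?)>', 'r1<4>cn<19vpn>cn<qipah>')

['4', '19vpn', 'qipah']

Walking the string: at [2:5] match '<4>', group 1 = '4'; at [7:14] match '<19vpn>', group 1 = '19vpn'; at [16:23] match '<qipah>', group 1 = 'qipah'.
Because there's exactly one group, `findall` drops the full match and keeps group 1 from each hit.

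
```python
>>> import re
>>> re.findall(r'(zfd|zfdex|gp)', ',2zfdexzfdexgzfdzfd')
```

['zfd', 'zfd', 'zfd', 'zfd']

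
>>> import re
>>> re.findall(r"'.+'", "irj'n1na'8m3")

Matches: at [3:9] → "'n1na'".
With no groups in the pattern, `findall` gives back each whole match — 1 here.

["'n1na'"]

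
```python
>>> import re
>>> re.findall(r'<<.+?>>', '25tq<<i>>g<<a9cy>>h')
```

['<<i>>', '<<a9cy>>']

A `+?`/`*?`/`{m,n}?` starts at its minimum and grows only as far as needed for what follows to match.
No capturing groups, so `findall` returns the 2 full match strings.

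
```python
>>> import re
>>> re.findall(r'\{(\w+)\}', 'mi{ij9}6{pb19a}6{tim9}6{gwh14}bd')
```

With a single group, `findall` returns only what that group captured — 4 items.

['ij9', 'pb19a', 'tim9', 'gwh14']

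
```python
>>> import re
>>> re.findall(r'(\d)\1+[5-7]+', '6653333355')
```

['6', '3']

The backreference `\1` re-matches whatever the first group consumed, character for character.
Walking the string: at [0:3] match '665', group 1 = '6'; at [3:10] match '3333355', group 1 = '3'.
With a single group, `findall` returns only what that group captured — 2 items.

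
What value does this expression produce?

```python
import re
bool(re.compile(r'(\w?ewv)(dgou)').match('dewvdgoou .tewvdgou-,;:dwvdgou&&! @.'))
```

False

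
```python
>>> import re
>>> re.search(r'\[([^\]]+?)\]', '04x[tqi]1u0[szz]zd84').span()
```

(3, 8)

The match spans [3:8] → '[tqi]'.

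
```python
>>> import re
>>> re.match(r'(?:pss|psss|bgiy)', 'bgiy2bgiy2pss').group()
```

With `match`, the pattern is implicitly anchored at the beginning.
The match spans [0:4] → 'bgiy'.

'bgiy'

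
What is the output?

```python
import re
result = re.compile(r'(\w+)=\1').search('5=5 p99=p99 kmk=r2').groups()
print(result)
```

('5',)

The match spans [0:3] → '5=5'.
Captured: group 1 = '5'.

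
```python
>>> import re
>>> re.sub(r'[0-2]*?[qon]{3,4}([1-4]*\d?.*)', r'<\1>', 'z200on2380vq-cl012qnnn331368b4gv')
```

'z200on2380vq-cl<331368b4gv>'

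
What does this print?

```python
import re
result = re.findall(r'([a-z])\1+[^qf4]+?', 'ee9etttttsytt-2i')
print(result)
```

['e', 't', 't']

`\1` has to match the exact text group 1 already captured.
One capturing group, so `findall` returns just the captured substring from each match — 3 in all.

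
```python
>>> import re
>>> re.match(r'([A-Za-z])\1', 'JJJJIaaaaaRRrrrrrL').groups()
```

`\1` is not a pattern — it's the concrete string captured by group 1, re-applied verbatim.
`re.match` only tries the pattern at the start of the string.
The match spans [0:2] → 'JJ'.
Captured: group 1 = 'J'.

('J',)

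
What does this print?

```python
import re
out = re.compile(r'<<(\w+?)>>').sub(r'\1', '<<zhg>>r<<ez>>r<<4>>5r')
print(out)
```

`\1` in the replacement pulls in group 1's text for each match.

zhgrezr45r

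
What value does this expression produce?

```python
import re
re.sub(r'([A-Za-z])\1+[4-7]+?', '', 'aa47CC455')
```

`\1` has to match the exact text group 1 already captured.
Each match is replaced by ''.

'755'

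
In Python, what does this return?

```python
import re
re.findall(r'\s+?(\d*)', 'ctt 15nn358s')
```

['15']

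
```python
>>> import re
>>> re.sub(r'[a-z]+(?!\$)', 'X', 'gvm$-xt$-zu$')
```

'Xm$-Xt$-Xu$'

A negative assertion filters positions out without eating any characters.
`sub` substitutes 'X' at each match site.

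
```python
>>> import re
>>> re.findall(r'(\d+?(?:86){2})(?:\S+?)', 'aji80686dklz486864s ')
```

The pattern matches one or more of a digit (lazy), then the literal '86' repeated 2 times (captured); then one or more of a non-whitespace character (lazy) (non-capturing group).
Scanning left to right: at [12:18] match '486864', group 1 = '48686'.
Because there's exactly one group, `findall` drops the full match and keeps group 1 from the one hit.

['48686']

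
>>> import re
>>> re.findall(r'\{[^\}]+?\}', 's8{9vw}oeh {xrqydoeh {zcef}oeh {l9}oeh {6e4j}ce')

['{9vw}', '{xrqydoeh {zcef}', '{l9}', '{6e4j}']

Matches: at [2:7] → '{9vw}'; at [11:27] → '{xrqydoeh {zcef}'; at [31:35] → '{l9}'; at [39:45] → '{6e4j}'.
With no groups in the pattern, `findall` gives back each whole match — 4 here.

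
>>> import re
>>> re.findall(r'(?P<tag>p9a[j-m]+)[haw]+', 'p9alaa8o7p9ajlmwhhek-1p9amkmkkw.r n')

['p9al', 'p9ajlm', 'p9amkmkk']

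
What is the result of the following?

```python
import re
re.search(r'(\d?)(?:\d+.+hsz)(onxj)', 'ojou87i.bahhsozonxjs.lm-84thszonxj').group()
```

'87i.bahhsozonxjs.lm-84thszonxj'

This matches optionally a digit (captured); then one or more of a digit, then one or more of any character, then the literal 'hsz' (non-capturing group); then the literal 'on', then the literal 'xj' (captured).
Unlike `match`, `search` isn't anchored — it looks for the pattern anywhere in the string.
The match spans [4:34] → '87i.bahhsozonxjs.lm-84thszonxj'.
Captured: group 1 = '8', group 2 = 'onxj'.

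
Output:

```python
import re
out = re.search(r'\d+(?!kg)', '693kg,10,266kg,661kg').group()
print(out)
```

`(?!…)`/`(?<!…)` only lets a position through if the neighbouring text does NOT match; no characters are consumed.
`search` walks the string left to right and returns the first match it finds.
The match spans [0:2] → '69'.

69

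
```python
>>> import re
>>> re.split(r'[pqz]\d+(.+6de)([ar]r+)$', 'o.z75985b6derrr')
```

This matches one of [pqz], then one or more of a digit; then one or more of any character, then the literal '6de' (captured); then one of [ar], then one or more of a literal 'r' (captured); then anchored at the end.
Matches to split on: at [2:15] → 'z75985b6derrr'.
`re.split` interleaves the captured-group text with the surrounding fragments.

['o.', 'b6de', 'rrr', '']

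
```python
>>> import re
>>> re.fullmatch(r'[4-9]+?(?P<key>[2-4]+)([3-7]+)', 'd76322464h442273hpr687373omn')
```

The pattern matches one or more of a character in [4-9] (lazy); then one or more of a character in [2-4] (captured as 'key'); then one or more of a character in [3-7] (captured).
`fullmatch` succeeds only if the pattern covers the string from start to end.
Here there's no way to consume every character, so the call returns None.

None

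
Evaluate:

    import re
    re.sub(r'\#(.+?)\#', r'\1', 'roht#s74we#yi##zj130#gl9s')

'rohts74weyi#zj130gl9s'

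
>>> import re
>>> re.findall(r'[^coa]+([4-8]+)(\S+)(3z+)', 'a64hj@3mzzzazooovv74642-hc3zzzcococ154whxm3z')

[('4', 'hj@3mzzzazooovv74642-hc3zzzcococ154whxm', '3z')]

This matches one or more of any character except [coa]; then one or more of a character in [4-8] (captured); then one or more of a non-whitespace character (captured); then a literal '3', then one or more of the literal 'z' (captured).
Scanning left to right: at [1:44] match '64hj@3mzzzazooovv74642-hc3zzzcococ154whxm3z', groups = ('4', 'hj@3mzzzazooovv74642-hc3zzzcococ154whxm', '3z').
3 groups means the one result is a tuple of 3 captured strings — 1 here.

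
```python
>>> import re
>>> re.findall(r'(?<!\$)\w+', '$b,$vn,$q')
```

['n']

`(?!…)`/`(?<!…)` only lets a position through if the neighbouring text does NOT match; no characters are consumed.
Walking the string: at [5:6] → 'n'.
No capturing groups, so `findall` returns the 1 full match string.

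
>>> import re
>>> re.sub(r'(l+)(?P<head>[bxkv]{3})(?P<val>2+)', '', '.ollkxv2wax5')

'.owax5'

The pattern matches one or more of a literal 'l' (captured); then exactly 3 of one of [bxkv] (captured as 'head'); then one or more of a literal '2' (captured as 'val').
Matches: at [2:8] → 'llkxv2'.
`sub` substitutes '' at each match site.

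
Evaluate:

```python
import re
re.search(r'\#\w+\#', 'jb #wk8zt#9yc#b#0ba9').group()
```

'#wk8zt#'

The match spans [3:10] → '#wk8zt#'.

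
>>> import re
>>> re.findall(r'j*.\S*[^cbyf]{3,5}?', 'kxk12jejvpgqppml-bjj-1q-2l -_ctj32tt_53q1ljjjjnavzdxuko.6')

['kxk12jejvpgqppml-bjj-1q-2l -_', 'ctj32tt_53q1ljjjjnavzdxuko.6']

This matches zero or more of a literal 'j', then any character; then zero or more of a non-whitespace character, then 3 to 5 of any character except [cbyf] (lazy).
Matches: at [0:29] → 'kxk12jejvpgqppml-bjj-1q-2l -_'; at [29:57] → 'ctj32tt_53q1ljjjjnavzdxuko.6'.
With no groups in the pattern, `findall` gives back each whole match — 2 here.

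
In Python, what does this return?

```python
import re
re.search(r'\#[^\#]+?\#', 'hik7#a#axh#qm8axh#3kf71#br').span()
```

The match spans [4:7] → '#a#'.

(4, 7)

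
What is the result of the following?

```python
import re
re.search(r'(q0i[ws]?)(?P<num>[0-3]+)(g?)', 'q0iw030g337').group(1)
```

The match spans [0:8] → 'q0iw030g'.
Captured: group 1 = 'q0iw', group 2 = '030', group 3 = 'g'.

'q0iw'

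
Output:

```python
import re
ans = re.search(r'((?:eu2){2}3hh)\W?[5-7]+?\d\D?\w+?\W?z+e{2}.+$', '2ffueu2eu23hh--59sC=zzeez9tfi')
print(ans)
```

This matches the literal 'eu2' repeated 2 times, then the literal '3hh' (captured); then optionally a non-word character, then one or more of a character in [5-7] (lazy); then a digit, then optionally a non-digit, then one or more of a word character (lazy); then optionally a non-word character, then one or more of a literal 'z'; then exactly 2 of the literal 'e', then one or more of any character; then anchored at the end.
`re.search` tries every starting position until one works.
Here no position works, so the call returns None.

None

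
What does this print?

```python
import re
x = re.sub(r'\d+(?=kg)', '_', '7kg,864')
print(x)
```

_kg,864

Lookahead/lookbehind check context without consuming it, so the matched span excludes the asserted characters.
Matches: at [0:1] → '7'.
Every occurrence is swapped for '_'.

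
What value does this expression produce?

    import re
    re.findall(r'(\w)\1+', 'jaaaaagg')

['a', 'g']

A backreference is literal: `\1` must see the identical characters the first group matched.
Scanning left to right: at [1:6] match 'aaaaa', group 1 = 'a'; at [6:8] match 'gg', group 1 = 'g'.
One capturing group, so `findall` returns just the captured substring from each match — 2 in all.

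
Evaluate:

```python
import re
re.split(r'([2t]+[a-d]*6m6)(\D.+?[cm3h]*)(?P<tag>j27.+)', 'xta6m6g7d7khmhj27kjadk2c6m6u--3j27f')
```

['x', 'ta6m6', 'g7d7khmh', 'j27kjadk2c6m6u--3j27f', '']

This matches one or more of one of [2t], then zero or more of a character in [a-d], then the literal '6m6' (captured); then a non-digit, then one or more of any character (lazy), then zero or more of one of [cm3h] (captured); then the literal 'j27', then one or more of any character (captured as 'tag').
Lazy quantifiers expand one character at a time until the remainder of the pattern can match.
Matches to split on: at [1:35] → 'ta6m6g7d7khmhj27kjadk2c6m6u--3j27f'.
The group in the pattern means `split` returns the separators' captures alongside the pieces.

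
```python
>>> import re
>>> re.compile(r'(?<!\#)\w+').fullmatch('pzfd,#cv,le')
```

A negative assertion filters positions out without eating any characters.
`re.fullmatch` requires the pattern to consume the entire string.
Here the pattern can't cover the whole string, so the call returns None.

None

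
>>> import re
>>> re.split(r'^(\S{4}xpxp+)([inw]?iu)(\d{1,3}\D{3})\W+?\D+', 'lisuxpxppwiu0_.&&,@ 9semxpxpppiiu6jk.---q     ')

['', 'lisuxpxpp', 'wiu', '0_.&', '9semxpxpppiiu6jk.---q     ']

This matches anchored at the start of the string; then exactly 4 of a non-whitespace character, then the literal 'xpx', then one or more of a literal 'p' (captured); then optionally one of [inw], then the literal 'iu' (captured); then 1 to 3 of a digit, then exactly 3 of a non-digit (captured); then one or more of a non-word character (lazy); then one or more of a non-digit.
Matches to split on: at [0:20] → 'lisuxpxppwiu0_.&&,@ '.
`re.split` interleaves the captured-group text with the surrounding fragments.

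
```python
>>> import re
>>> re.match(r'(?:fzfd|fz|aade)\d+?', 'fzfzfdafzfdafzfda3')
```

`re.match` won't scan ahead — the pattern has to work from the very first character.
Here the string doesn't start with a match, so the call returns None.

None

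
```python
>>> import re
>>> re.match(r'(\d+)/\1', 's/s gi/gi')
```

None

`match` is anchored at position 0; if the pattern doesn't fit there, it returns None.
Here position 0 doesn't satisfy it, so the call returns None.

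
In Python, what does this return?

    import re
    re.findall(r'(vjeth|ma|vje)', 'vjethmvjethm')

Branches in `(...|...)` are attempted left-to-right; the first branch that allows the whole pattern to succeed is taken.
Walking the string: at [0:5] match 'vjeth', group 1 = 'vjeth'; at [6:11] match 'vjeth', group 1 = 'vjeth'.
One capturing group, so `findall` returns just the captured substring from each match — 2 in all.

['vjeth', 'vjeth']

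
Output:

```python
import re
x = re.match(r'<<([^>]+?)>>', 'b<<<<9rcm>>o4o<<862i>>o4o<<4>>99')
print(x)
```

`re.match` won't scan ahead — the pattern has to work from the very first character.
Here the string doesn't start with a match, so the call returns None.

None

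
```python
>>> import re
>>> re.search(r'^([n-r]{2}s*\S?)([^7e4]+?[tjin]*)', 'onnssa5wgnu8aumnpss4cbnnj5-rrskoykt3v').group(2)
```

This matches anchored at the start of the string; then exactly 2 of a character in [n-r], then zero or more of the literal 's', then optionally a non-whitespace character (captured); then one or more of any character except [7e4] (lazy), then zero or more of one of [tjin] (captured).
Lazy quantifiers expand one character at a time until the remainder of the pattern can match.
`re.search` scans for the first position where the pattern succeeds.
The match spans [0:4] → 'onns'.
Captured: group 1 = 'onn', group 2 = 's'.

's'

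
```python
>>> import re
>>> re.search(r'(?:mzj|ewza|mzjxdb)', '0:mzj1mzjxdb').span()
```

The match spans [2:5] → 'mzj'.

(2, 5)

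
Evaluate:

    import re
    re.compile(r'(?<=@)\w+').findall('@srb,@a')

The lookaround is zero-width — it requires the adjacent text to match without consuming it, so the asserted text isn't part of the match.
With no groups in the pattern, `findall` gives back each whole match — 2 here.

['srb', 'a']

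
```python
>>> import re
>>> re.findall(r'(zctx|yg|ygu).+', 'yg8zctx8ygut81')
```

`findall` collects group 1 from the one match (1 total).

['yg']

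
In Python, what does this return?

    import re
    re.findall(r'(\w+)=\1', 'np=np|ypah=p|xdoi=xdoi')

The backreference `\1` re-matches whatever the first group consumed, character for character.
One capturing group, so `findall` returns just the captured substring from each match — 2 in all.

['np', 'xdoi']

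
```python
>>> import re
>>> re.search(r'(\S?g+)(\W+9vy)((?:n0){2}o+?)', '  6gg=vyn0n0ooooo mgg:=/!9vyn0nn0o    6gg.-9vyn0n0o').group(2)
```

'.-9vy'

This matches optionally a non-whitespace character, then one or more of the literal 'g' (captured); then one or more of a non-word character, then the literal '9v', then a literal 'y' (captured); then the literal 'n0' repeated 2 times, then one or more of the literal 'o' (lazy) (captured).
Unlike `match`, `search` isn't anchored — it looks for the pattern anywhere in the string.
The match spans [38:51] → '6gg.-9vyn0n0o'.
Captured: group 1 = '6gg', group 2 = '.-9vy', group 3 = 'n0n0o'.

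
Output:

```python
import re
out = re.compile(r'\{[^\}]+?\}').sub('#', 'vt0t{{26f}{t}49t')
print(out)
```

Each match is replaced by '#'.

vt0t##49t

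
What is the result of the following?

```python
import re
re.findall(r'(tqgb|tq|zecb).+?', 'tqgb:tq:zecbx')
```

The regex engine tests alternatives in the order written; an earlier branch that matches wins even if a later one would match more.
Matches: at [0:5] match 'tqgb:', group 1 = 'tqgb'; at [5:8] match 'tq:', group 1 = 'tq'; at [8:13] match 'zecbx', group 1 = 'zecb'.
Because there's exactly one group, `findall` drops the full match and keeps group 1 from each hit.

['tqgb', 'tq', 'zecb']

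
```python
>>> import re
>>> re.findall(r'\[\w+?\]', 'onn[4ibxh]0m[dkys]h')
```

Matches: at [3:10] → '[4ibxh]'; at [12:18] → '[dkys]'.
Since nothing is captured, `findall` lists the 2 matched substrings directly.

['[4ibxh]', '[dkys]']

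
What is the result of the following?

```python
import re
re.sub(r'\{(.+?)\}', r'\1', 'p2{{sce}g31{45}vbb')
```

'p2{sceg3145vbb'

Matches: at [2:8] → '{{sce}'; at [11:15] → '{45}'.
`\1` in the replacement pulls in group 1's text for each match.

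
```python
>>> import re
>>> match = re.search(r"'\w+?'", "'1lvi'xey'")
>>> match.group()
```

`re.search` scans for the first position where the pattern succeeds.
The match spans [0:6] → "'1lvi'".

"'1lvi'"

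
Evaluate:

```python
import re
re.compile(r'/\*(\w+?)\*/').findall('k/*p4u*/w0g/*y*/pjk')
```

Scanning left to right: at [1:8] match '/*p4u*/', group 1 = 'p4u'; at [11:16] match '/*y*/', group 1 = 'y'.
With a single group, `findall` returns only what that group captured — 2 items.

['p4u', 'y']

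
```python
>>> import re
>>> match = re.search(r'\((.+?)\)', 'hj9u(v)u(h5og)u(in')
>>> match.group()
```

Because the quantifier is non-greedy, it stops expanding at the earliest point where the rest of the pattern can succeed.
`re.search` tries every starting position until one works.
The match spans [4:7] → '(v)'.
Captured: group 1 = 'v'.

'(v)'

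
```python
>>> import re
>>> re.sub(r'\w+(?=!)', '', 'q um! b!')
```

The `(?=…)`/`(?<=…)` assertion just peeks at neighbouring text; it doesn't advance the match position.
Matches: at [2:4] → 'um'; at [6:7] → 'b'.
Each match is replaced by ''.

'q ! !'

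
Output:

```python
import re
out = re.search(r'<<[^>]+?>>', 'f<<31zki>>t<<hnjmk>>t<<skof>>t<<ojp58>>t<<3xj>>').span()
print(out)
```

(1, 10)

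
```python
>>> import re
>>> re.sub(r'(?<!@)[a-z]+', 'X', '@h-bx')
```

'@h-X'

Because the assertion is negative and zero-width, positions next to the forbidden text are skipped.
`sub` substitutes 'X' at each match site.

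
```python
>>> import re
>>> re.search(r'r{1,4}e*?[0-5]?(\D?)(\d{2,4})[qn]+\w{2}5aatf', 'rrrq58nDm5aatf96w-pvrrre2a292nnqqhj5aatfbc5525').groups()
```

('q', '58')

The match spans [0:14] → 'rrrq58nDm5aatf'.
Captured: group 1 = 'q', group 2 = '58'.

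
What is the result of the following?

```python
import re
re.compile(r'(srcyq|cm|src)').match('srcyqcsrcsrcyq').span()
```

`match` is anchored at position 0; if the pattern doesn't fit there, it returns None.
The match spans [0:5] → 'srcyq'.

(0, 5)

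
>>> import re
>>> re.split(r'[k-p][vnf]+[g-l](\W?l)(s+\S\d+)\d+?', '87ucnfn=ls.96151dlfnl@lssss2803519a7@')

['87ucnfn=ls.96151d', '@l', 'ssss280351', 'a7@']

This matches a character in [k-p], then one or more of one of [vnf], then a character in [g-l]; then optionally a non-word character, then a literal 'l' (captured); then one or more of the literal 's', then a non-whitespace character, then one or more of a digit (captured); then one or more of a digit (lazy).
Matches to split on: at [17:34] → 'lfnl@lssss2803519'.
The group in the pattern means `split` returns the separators' captures alongside the pieces.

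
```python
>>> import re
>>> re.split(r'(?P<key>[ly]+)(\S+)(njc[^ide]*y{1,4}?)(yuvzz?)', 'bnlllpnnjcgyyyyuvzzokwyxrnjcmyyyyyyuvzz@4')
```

['bn', 'lll', 'pnnjcgyyyyuvzzokwyxr', 'njcmyyyyy', 'yuvzz', '@4']

This matches one or more of one of [ly] (captured as 'key'); then one or more of a non-whitespace character (captured); then the literal 'njc', then zero or more of any character except [ide], then 1 to 4 of the literal 'y' (lazy) (captured); then the literal 'yu', then the literal 'vz', then optionally the literal 'z' (captured).
Matches to split on: at [2:39] → 'lllpnnjcgyyyyuvzzokwyxrnjcmyyyyyyuvzz'.
`re.split` interleaves the captured-group text with the surrounding fragments.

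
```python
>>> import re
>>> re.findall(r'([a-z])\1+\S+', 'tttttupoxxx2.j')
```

['t']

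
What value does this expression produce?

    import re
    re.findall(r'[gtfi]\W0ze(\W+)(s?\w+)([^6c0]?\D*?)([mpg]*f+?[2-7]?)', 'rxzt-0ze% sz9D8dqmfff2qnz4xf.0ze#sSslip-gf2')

Pattern: one of [gtfi], then a non-word character, then the literal '0ze'; then one or more of a non-word character (captured); then optionally a literal 's', then one or more of a word character (captured); then optionally any character except [6c0], then zero or more of a non-digit (lazy) (captured); then zero or more of one of [mpg], then one or more of a literal 'f' (lazy), then optionally a character in [2-7] (captured).
`findall` packs the 4 group values into a tuple for every match.

[('% ', 'sz9D8dqmfff2qnz4x', '', 'f')]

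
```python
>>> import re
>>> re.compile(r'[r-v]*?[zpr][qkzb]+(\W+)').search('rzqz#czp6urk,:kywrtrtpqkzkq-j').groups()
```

('#',)

The match spans [0:5] → 'rzqz#'.
Captured: group 1 = '#'.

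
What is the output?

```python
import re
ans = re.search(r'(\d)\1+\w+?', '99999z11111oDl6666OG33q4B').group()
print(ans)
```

After group 1 captures some text, `\1` only succeeds where that same text appears again.
The match spans [0:6] → '99999z'.

99999z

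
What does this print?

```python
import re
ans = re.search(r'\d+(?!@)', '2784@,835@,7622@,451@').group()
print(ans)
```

278

The negative lookahead/lookbehind blocks any match where the forbidden context is present.
The match spans [0:3] → '278'.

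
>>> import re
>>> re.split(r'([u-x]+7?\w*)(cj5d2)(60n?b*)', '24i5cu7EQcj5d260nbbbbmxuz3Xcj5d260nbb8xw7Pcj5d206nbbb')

This matches one or more of a character in [u-x], then optionally the literal '7', then zero or more of a word character (captured); then the literal 'cj', then the literal '5d2' (captured); then the literal '60', then optionally the literal 'n', then zero or more of a literal 'b' (captured).
Matches to split on: at [5:37] → 'u7EQcj5d260nbbbbmxuz3Xcj5d260nbb'.
The group in the pattern means `split` returns the separators' captures alongside the pieces.

['24i5c', 'u7EQcj5d260nbbbbmxuz3X', 'cj5d2', '60nbb', '8xw7Pcj5d206nbbb']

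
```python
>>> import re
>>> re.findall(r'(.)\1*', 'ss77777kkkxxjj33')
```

['s', '7', 'k', 'x', 'j', '3']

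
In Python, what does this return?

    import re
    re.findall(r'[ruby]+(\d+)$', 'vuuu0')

The pattern matches one or more of one of [ruby]; then one or more of a digit (captured); then anchored at the end.
Matches: at [1:5] match 'uuu0', group 1 = '0'.
`findall` collects group 1 from the one match (1 total).

['0']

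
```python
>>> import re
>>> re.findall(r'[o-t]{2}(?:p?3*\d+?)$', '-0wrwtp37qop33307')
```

['qop33307']

The pattern matches exactly 2 of a character in [o-t]; then optionally the literal 'p', then zero or more of a literal '3', then one or more of a digit (lazy) (non-capturing group); then anchored at the end.
Walking the string: at [9:17] → 'qop33307'.
With no groups in the pattern, `findall` gives back each whole match — 1 here.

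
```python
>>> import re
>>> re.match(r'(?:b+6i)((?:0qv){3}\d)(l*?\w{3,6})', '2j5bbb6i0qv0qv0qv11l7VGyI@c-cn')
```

`re.match` only tries the pattern at the start of the string.
Here position 0 doesn't satisfy it, so the call returns None.

None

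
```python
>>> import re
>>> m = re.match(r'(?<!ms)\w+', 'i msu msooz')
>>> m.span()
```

(0, 1)

A negative assertion filters positions out without eating any characters.
`re.match` won't scan ahead — the pattern has to work from the very first character.
The match spans [0:1] → 'i'.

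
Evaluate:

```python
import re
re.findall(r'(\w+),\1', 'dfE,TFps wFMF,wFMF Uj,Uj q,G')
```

['wFMF', 'Uj']

`\1` has to match the exact text group 1 already captured.
`findall` collects group 1 from each match (2 total).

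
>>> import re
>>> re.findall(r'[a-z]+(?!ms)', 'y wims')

`(?!…)`/`(?<!…)` only lets a position through if the neighbouring text does NOT match; no characters are consumed.
No capturing groups, so `findall` returns the 2 full match strings.

['y', 'wims']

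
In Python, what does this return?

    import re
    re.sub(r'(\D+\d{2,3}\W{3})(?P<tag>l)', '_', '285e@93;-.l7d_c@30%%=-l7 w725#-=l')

'285_7d_c@30%%=-l7_'

Pattern: one or more of a non-digit, then 2 to 3 of a digit, then exactly 3 of a non-word character (captured); then a literal 'l' (captured as 'tag').
Every occurrence is swapped for '_'.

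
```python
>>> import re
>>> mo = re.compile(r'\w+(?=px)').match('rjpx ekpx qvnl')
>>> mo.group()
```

'rj'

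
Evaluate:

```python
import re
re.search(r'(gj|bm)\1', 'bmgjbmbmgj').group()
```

`\1` is not a pattern — it's the concrete string captured by group 1, re-applied verbatim.
`search` walks the string left to right and returns the first match it finds.
The match spans [4:8] → 'bmbm'.
Captured: group 1 = 'bm'.

'bmbm'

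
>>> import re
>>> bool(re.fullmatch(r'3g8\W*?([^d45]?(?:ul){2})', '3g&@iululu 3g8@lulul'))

False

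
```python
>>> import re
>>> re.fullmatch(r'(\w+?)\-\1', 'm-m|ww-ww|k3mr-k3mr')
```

`fullmatch` succeeds only if the pattern covers the string from start to end.
Here the pattern can't cover the whole string, so the call returns None.

None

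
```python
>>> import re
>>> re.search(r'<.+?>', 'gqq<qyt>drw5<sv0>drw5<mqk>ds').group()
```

`re.search` tries every starting position until one works.
The match spans [3:8] → '<qyt>'.

'<qyt>'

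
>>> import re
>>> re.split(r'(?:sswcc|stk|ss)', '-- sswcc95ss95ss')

['-- ', '95', '95', '']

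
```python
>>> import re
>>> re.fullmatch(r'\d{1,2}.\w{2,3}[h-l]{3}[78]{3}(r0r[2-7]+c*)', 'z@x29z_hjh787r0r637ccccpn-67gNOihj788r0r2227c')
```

The pattern matches 1 to 2 of a digit, then any character; then 2 to 3 of a word character, then exactly 3 of a character in [h-l], then exactly 3 of one of [78]; then the literal 'r0r', then one or more of a character in [2-7], then zero or more of the literal 'c' (captured).
`fullmatch` succeeds only if the pattern covers the string from start to end.
Here the pattern can't cover the whole string, so the call returns None.

None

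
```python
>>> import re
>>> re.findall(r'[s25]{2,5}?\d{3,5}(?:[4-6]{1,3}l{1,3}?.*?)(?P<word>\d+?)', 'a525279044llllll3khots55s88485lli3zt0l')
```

['3', '3']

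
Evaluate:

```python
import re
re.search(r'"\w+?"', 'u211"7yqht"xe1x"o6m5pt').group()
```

'"7yqht"'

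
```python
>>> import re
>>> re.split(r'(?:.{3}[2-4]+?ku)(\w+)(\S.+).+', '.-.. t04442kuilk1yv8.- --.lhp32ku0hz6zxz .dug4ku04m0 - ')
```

['.-..', 'ilk1yv8', '.- --.lhp32ku0hz6zxz .dug4ku04m0 -', '']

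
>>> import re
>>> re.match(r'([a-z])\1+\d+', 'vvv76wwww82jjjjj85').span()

`\1` has to match the exact text group 1 already captured.
`match` is anchored at position 0; if the pattern doesn't fit there, it returns None.
The match spans [0:5] → 'vvv76'.
Captured: group 1 = 'v'.

(0, 5)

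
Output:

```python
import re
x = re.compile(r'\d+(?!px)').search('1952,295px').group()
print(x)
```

1952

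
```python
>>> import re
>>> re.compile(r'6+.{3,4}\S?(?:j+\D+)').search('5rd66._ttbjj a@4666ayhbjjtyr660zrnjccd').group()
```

'66._ttbjj a@'

The match spans [3:15] → '66._ttbjj a@'.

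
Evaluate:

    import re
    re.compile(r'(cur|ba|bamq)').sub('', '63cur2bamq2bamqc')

`|` is ordered: at each position the engine commits to the first alternative that works.
Matches: at [2:5] → 'cur'; at [6:8] → 'ba'; at [11:13] → 'ba'.
Each match is replaced by ''.

'632mq2mqc'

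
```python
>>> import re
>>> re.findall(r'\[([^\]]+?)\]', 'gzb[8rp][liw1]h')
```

['8rp', 'liw1']

Matches: at [3:8] match '[8rp]', group 1 = '8rp'; at [8:14] match '[liw1]', group 1 = 'liw1'.
With a single group, `findall` returns only what that group captured — 2 items.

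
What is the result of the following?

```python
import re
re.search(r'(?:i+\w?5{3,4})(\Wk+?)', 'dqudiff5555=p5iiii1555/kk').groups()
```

('/k',)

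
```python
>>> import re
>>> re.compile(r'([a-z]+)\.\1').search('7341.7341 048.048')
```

None

After group 1 captures some text, `\1` only succeeds where that same text appears again.
`search` walks the string left to right and returns the first match it finds.
Here the pattern never matches, so the call returns None.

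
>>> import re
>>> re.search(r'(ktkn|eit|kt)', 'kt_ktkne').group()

The match spans [0:2] → 'kt'.

'kt'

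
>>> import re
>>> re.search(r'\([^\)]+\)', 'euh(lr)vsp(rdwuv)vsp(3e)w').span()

(3, 7)

The match spans [3:7] → '(lr)'.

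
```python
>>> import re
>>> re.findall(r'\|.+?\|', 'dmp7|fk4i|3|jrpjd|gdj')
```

Since nothing is captured, `findall` lists the 2 matched substrings directly.

['|fk4i|', '|jrpjd|']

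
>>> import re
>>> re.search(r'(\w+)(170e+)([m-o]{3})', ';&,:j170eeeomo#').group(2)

The match spans [4:14] → 'j170eeeomo'.
Captured: group 1 = 'j', group 2 = '170eee', group 3 = 'omo'.

'170eee'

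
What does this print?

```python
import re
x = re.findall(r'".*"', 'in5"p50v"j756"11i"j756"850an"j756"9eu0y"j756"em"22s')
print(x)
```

Matches: at [3:48] → '"p50v"j756"11i"j756"850an"j756"9eu0y"j756"em"'.
No capturing groups, so `findall` returns the 1 full match string.

['"p50v"j756"11i"j756"850an"j756"9eu0y"j756"em"']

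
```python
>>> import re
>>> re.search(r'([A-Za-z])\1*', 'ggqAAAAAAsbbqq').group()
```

'gg'

After group 1 captures some text, `\1` only succeeds where that same text appears again.
`re.search` tries every starting position until one works.
The match spans [0:2] → 'gg'.
Captured: group 1 = 'g'.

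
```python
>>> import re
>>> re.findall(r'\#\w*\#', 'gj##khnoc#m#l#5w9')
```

Walking the string: at [2:4] → '##'; at [9:12] → '#m#'.
No capturing groups, so `findall` returns the 2 full match strings.

['##', '#m#']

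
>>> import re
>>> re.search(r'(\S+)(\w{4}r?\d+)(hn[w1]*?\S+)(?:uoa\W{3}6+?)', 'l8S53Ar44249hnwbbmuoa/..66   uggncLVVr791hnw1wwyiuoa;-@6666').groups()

('l8S53Ar', '44249', 'hnwbbm')

Pattern: one or more of a non-whitespace character (captured); then exactly 4 of a word character, then optionally a literal 'r', then one or more of a digit (captured); then the literal 'hn', then zero or more of one of [w1] (lazy), then one or more of a non-whitespace character (captured); then the literal 'uoa', then exactly 3 of a non-word character, then one or more of a literal '6' (lazy) (non-capturing group).
A non-greedy quantifier consumes as few characters as it can — just enough that the remainder of the pattern still matches from where it stops; whatever follows it matches normally.
`search` walks the string left to right and returns the first match it finds.
The match spans [0:25] → 'l8S53Ar44249hnwbbmuoa/..6'.
Captured: group 1 = 'l8S53Ar', group 2 = '44249', group 3 = 'hnwbbm'.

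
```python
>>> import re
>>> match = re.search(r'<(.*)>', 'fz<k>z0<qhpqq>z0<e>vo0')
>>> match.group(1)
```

'k>z0<qhpqq>z0<e'

`re.search` scans for the first position where the pattern succeeds.
The match spans [2:19] → '<k>z0<qhpqq>z0<e>'.
Captured: group 1 = 'k>z0<qhpqq>z0<e'.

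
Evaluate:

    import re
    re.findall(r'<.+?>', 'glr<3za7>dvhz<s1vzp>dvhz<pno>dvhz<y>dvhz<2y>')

The `?` after the quantifier makes it lazy — it takes as little as possible before letting the rest of the pattern try.
Since nothing is captured, `findall` lists the 5 matched substrings directly.

['<3za7>', '<s1vzp>', '<pno>', '<y>', '<2y>']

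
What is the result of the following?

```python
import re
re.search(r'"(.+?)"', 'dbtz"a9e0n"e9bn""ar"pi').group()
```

'"a9e0n"'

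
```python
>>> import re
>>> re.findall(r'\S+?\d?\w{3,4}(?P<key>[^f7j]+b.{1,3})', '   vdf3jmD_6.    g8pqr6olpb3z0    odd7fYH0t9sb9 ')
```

A `+?`/`*?`/`{m,n}?` starts at its minimum and grows only as far as needed for what follows to match.
One capturing group, so `findall` returns just the captured substring from each match — 2 in all.

['mD_6.    g8pqr6olpb3z0', 'YH0t9sb9 ']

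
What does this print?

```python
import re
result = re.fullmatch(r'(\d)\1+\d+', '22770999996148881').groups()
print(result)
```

`\1` is not a pattern — it's the concrete string captured by group 1, re-applied verbatim.
`fullmatch` succeeds only if the pattern covers the string from start to end.
The match spans [0:17] → '22770999996148881'.
Captured: group 1 = '2'.

('2',)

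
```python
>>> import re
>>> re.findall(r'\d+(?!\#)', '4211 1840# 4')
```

Because the assertion is negative and zero-width, positions next to the forbidden text are skipped.
`findall` yields the raw match text (3 of them) because the pattern has no groups.

['4211', '184', '4']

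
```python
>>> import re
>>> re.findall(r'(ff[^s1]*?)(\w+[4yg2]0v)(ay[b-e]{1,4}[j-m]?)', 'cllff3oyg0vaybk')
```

This matches the literal 'ff', then zero or more of any character except [s1] (lazy) (captured); then one or more of a word character, then one of [4yg2], then the literal '0v' (captured); then the literal 'ay', then 1 to 4 of a character in [b-e], then optionally a character in [j-m] (captured).
With 3 capturing groups, `findall` returns a 3-tuple per match.

[('ff', '3oyg0v', 'aybk')]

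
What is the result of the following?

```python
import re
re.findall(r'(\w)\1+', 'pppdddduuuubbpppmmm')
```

['p', 'd', 'u', 'b', 'p', 'm']

`\1` is not a pattern — it's the concrete string captured by group 1, re-applied verbatim.
Walking the string: at [0:3] match 'ppp', group 1 = 'p'; at [3:7] match 'dddd', group 1 = 'd'; at [7:11] match 'uuuu', group 1 = 'u'; at [11:13] match 'bb', group 1 = 'b'; at [13:16] match 'ppp', group 1 = 'p'; ….
Because there's exactly one group, `findall` drops the full match and keeps group 1 from each hit.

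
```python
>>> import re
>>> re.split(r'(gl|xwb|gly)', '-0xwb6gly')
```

['-0', 'xwb', '6', 'gl', 'y']

The regex engine tests alternatives in the order written; an earlier branch that matches wins even if a later one would match more.
Matches to split on: at [2:5] → 'xwb'; at [6:8] → 'gl'.
Because the pattern has a capturing group, `split` also inserts each captured text between the pieces.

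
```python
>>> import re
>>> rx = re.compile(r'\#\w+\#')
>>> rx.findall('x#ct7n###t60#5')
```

['#ct7n#', '#t60#']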